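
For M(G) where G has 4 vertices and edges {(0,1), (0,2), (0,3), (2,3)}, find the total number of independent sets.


An independent set in a graphic matroid is an acyclic edge subset.
G has 4 vertices and 4 edges.
Enumerate all 2^4 = 16 subsets, checking for acyclicity.
Total independent sets = 14.

14


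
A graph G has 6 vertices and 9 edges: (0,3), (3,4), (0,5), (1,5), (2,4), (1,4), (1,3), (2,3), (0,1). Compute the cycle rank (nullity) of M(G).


Cycle rank (nullity) = |E| - r(M) = |E| - (|V| - c).
|E| = 9, |V| = 6, c = 1.
Nullity = 9 - (6 - 1) = 9 - 5 = 4.

4


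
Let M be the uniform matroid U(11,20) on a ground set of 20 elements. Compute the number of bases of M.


Bases of U(11,20) are all 11-element subsets of the 20-element ground set.
Number of bases = C(20,11).
C(20,11) = 167960.

167960


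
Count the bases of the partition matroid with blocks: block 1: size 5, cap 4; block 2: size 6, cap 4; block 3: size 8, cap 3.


A basis picks exactly ci elements from block i.
Number of bases = product of C(|Si|, ci).
= C(5,4) * C(6,4) * C(8,3)
= 5 * 15 * 56
= 4200.

4200


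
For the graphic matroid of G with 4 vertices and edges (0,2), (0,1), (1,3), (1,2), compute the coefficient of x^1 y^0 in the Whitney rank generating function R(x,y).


R(x,y) = sum over A in 2^E of x^(r(E)-r(A)) * y^(|A|-r(A)).
G has 4 vertices, 4 edges. r(E) = 3.
Enumerate all 2^4 = 16 subsets.
Count subsets with r(E)-r(A)=1 and |A|-r(A)=0: 6.

6


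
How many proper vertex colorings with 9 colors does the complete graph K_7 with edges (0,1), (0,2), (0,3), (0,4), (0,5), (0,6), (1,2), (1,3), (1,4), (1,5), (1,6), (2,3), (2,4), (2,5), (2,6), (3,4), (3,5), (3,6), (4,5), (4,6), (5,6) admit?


P(K_7, k) = k(k-1)(k-2)...(k-6).
P(9) = (9) * (8) * (7) * (6) * (5) * (4) * (3) = 181440.

181440


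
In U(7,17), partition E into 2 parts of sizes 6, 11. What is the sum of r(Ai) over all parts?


r(Ai) = min(|Ai|, 7) for each part.
Sum = min(6,7) + min(11,7)
    = 6 + 7
    = 13.

13


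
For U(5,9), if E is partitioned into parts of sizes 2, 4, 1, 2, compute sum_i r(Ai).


r(Ai) = min(|Ai|, 5) for each part.
Sum = min(2,5) + min(4,5) + min(1,5) + min(2,5)
    = 2 + 4 + 1 + 2
    = 9.

9


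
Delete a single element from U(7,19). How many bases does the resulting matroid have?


Deleting e from U(7,19) gives U(7,18) since n > r.
Bases of U(7,18) = C(18,7) = 31824.

31824


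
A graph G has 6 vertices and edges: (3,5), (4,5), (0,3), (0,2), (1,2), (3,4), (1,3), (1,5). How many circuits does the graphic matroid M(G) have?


A circuit in a graphic matroid = edge set of a simple cycle.
G has 6 vertices and 8 edges.
Enumerating all minimal edge subsets forming cycles...
Total circuits found: 6.

6


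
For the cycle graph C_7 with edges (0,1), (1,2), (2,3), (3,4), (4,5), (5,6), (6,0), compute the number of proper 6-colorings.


P(C_7, k) = (k-1)^7 + (-1)^7*(k-1).
P(6) = (5)^7 - 5
= 78125 - 5 = 78120.

78120


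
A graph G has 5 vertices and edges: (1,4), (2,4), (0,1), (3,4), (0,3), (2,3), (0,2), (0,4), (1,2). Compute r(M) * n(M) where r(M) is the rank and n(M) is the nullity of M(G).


r(M) = |V| - c = 5 - 1 = 4.
nullity = |E| - r(M) = 9 - 4 = 5.
Product = 4 * 5 = 20.

20


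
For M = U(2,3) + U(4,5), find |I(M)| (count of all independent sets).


For a direct sum, |I(M1+M2)| = |I(M1)| * |I(M2)|.
|I(U(2,3))| = sum C(3,k) for k=0..2 = 7.
|I(U(4,5))| = sum C(5,k) for k=0..4 = 31.
Total = 7 * 31 = 217.

217


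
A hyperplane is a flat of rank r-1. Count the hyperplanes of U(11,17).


Hyperplanes of U(11,17) are flats of rank 10.
In a uniform matroid, these are exactly the (10)-element subsets.
Count = C(17,10) = 19448.

19448


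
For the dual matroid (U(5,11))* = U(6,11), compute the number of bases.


The dual of U(r,n) is U(n-r, n) = U(6,11).
Bases of U(6,11) are all (6)-element subsets.
|B(M*)| = C(11,6) = 11! / (6! * 5!) = 462.

462


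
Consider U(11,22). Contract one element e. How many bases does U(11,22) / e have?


Contracting e from U(11,22) gives U(10,21).
Bases of U(10,21) = C(21,10) = 21! / (10! * 11!) = 352716.

352716


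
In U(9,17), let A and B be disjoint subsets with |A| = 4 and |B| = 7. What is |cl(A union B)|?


|A union B| = 4 + 7 = 11 (disjoint).
In U(9,17), cl(S) = S if |S| < 9, else cl(S) = E.
Since 11 >= 9, cl(A union B) = E.
|cl(A union B)| = 17.

17


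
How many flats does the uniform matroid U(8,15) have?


Flats of U(8,15): every subset of size < 8 is a flat, plus E itself.
Count = C(15,0) + C(15,1) + C(15,2) + C(15,3) + C(15,4) + C(15,5) + C(15,6) + C(15,7) + 1
     = 1 + 15 + 105 + 455 + 1365 + 3003 + 5005 + 6435 + 1
     = 16385.

16385


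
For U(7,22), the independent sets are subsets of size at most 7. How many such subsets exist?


Independent sets of U(7,22) are all subsets of size <= 7.
Count = (22 choose 0) + (22 choose 1) + (22 choose 2) + (22 choose 3) + (22 choose 4) + (22 choose 5) + (22 choose 6) + (22 choose 7)
     = 1 + 22 + 231 + 1540 + 7315 + 26334 + 74613 + 170544
     = 280600.

280600


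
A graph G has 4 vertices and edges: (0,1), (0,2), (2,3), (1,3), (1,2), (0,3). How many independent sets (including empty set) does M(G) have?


An independent set in a graphic matroid is an acyclic edge subset.
G has 4 vertices and 6 edges.
Enumerate all 2^6 = 64 subsets, checking for acyclicity.
Total independent sets = 38.

38


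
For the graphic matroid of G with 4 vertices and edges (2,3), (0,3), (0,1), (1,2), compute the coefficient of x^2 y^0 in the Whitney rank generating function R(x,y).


R(x,y) = sum over A in 2^E of x^(r(E)-r(A)) * y^(|A|-r(A)).
G has 4 vertices, 4 edges. r(E) = 3.
Enumerate all 2^4 = 16 subsets.
Count subsets with r(E)-r(A)=2 and |A|-r(A)=0: 4.

4


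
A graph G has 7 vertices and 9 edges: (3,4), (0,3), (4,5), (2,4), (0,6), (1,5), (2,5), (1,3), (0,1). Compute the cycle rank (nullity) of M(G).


Cycle rank (nullity) = |E| - r(M) = |E| - (|V| - c).
|E| = 9, |V| = 7, c = 1.
Nullity = 9 - (7 - 1) = 9 - 6 = 3.

3


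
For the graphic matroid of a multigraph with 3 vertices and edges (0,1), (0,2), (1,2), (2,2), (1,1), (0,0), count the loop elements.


In a graphic matroid, a loop is a self-loop edge (u,u) with rank 0.
Examining all 6 edges for self-loops...
Self-loops found: (2,2), (1,1), (0,0)
Number of loops = 3.

3


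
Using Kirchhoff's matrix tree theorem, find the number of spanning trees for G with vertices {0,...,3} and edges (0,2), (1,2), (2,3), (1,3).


By Kirchhoff's matrix tree theorem, the number of spanning trees equals
the determinant of any cofactor of the Laplacian matrix L.
G has 4 vertices and 4 edges.
Computing the (3 x 3) cofactor determinant gives 3.

3


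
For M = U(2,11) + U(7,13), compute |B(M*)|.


(M1+M2)* = M1* + M2*.
M1* = U(9,11), bases: C(11,9) = 55.
M2* = U(6,13), bases: C(13,6) = 1716.
|B(M*)| = 55 * 1716 = 94380.

94380


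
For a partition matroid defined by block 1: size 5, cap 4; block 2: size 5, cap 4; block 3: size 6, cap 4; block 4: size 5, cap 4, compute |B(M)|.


A basis picks exactly ci elements from block i.
Number of bases = product of C(|Si|, ci).
= C(5,4) * C(5,4) * C(6,4) * C(5,4)
= 5 * 5 * 15 * 5
= 1875.

1875


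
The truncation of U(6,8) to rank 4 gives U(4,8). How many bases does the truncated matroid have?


Truncating U(6,8) to rank 4 gives U(4,8).
Bases of U(4,8) are all 4-element subsets of 8 elements.
Number of bases = C(8,4) = (8 * 7 * 6 * 5) / (1 * 2 * 3 * 4) = 70.

70


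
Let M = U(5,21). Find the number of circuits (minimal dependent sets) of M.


In U(5,21), circuits are the (6)-element subsets.
Any set of 6 elements is dependent, and removing any one element gives
an independent set of size 5, so it is a minimal dependent set.
Number of circuits = C(21,6) = 21! / (6! * 15!) = 54264.

54264


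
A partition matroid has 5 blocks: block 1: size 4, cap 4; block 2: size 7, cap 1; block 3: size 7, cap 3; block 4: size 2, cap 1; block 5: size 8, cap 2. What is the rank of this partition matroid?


Rank of a partition matroid = sum of min(|Si|, ci) for each block.
= min(4,4) + min(7,1) + min(7,3) + min(2,1) + min(8,2)
= 4 + 1 + 3 + 1 + 2
= 11.

11


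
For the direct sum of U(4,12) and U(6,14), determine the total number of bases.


Bases of a direct sum M1 + M2: |B| = |B(M1)| * |B(M2)|.
|B(U(4,12))| = C(12,4) = 495.
|B(U(6,14))| = C(14,6) = 3003.
Total bases = 495 * 3003 = 1486485.

1486485


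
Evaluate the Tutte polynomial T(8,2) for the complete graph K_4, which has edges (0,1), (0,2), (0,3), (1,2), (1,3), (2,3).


T(K_4; x,y) = x^3 + 3x^2 + 4xy + 2x + y^3 + 3y^2 + 2y.
Substituting x=8, y=2:
= 512 + 192 + 64 + 16 + 8 + 12 + 4
= 808.

808


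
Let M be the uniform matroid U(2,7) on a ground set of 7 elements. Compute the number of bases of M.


Bases of U(2,7) are all 2-element subsets of the 7-element ground set.
Number of bases = C(7,2).
(7 choose 2) = 21.

21


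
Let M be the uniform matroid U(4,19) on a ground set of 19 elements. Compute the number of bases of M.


Bases of U(4,19) are all 4-element subsets of the 19-element ground set.
Number of bases = C(19,4).
(19 choose 4) = 3876.

3876


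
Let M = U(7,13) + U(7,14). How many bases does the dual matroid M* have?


(M1+M2)* = M1* + M2*.
M1* = U(6,13), bases: C(13,6) = 1716.
M2* = U(7,14), bases: C(14,7) = 3432.
|B(M*)| = 1716 * 3432 = 5889312.

5889312


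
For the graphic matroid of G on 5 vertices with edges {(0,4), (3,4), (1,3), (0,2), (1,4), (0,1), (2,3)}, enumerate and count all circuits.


A circuit in a graphic matroid = edge set of a simple cycle.
G has 5 vertices and 7 edges.
Enumerating all minimal edge subsets forming cycles...
Total circuits found: 7.

7


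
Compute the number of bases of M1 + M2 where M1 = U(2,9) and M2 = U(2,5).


Bases of a direct sum M1 + M2: |B| = |B(M1)| * |B(M2)|.
|B(U(2,9))| = C(9,2) = 36.
|B(U(2,5))| = C(5,2) = 10.
Total bases = 36 * 10 = 360.

360


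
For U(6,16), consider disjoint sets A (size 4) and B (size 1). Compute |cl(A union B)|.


|A union B| = 4 + 1 = 5 (disjoint).
In U(6,16), cl(S) = S if |S| < 6, else cl(S) = E.
Since 5 < 6, cl(A union B) = A union B.
|cl(A union B)| = 5.

5


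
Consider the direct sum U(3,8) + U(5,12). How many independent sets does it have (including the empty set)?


For a direct sum, |I(M1+M2)| = |I(M1)| * |I(M2)|.
|I(U(3,8))| = sum C(8,k) for k=0..3 = 93.
|I(U(5,12))| = sum C(12,k) for k=0..5 = 1586.
Total = 93 * 1586 = 147498.

147498


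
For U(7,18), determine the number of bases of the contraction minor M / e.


Contracting e from U(7,18) gives U(6,17).
Bases of U(6,17) = (17 choose 6) = 12376.

12376


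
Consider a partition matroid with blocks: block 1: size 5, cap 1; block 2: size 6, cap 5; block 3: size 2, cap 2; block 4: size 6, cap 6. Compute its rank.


Rank of a partition matroid = sum of min(|Si|, ci) for each block.
= min(5,1) + min(6,5) + min(2,2) + min(6,6)
= 1 + 5 + 2 + 6
= 14.

14


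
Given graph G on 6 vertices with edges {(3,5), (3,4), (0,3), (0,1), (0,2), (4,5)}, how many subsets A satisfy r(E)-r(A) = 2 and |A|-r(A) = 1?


R(x,y) = sum over A in 2^E of x^(r(E)-r(A)) * y^(|A|-r(A)).
G has 6 vertices, 6 edges. r(E) = 5.
Enumerate all 2^6 = 64 subsets.
Count subsets with r(E)-r(A)=2 and |A|-r(A)=1: 3.

3


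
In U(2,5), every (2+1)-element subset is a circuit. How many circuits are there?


In U(2,5), circuits are the (3)-element subsets.
Any set of 3 elements is dependent, and removing any one element gives
an independent set of size 2, so it is a minimal dependent set.
Number of circuits = (5 choose 3) = 10.

10


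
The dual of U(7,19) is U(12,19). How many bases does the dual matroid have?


The dual of U(r,n) is U(n-r, n) = U(12,19).
Bases of U(12,19) are all (12)-element subsets.
|B(M*)| = C(19,12) = 50388.

50388


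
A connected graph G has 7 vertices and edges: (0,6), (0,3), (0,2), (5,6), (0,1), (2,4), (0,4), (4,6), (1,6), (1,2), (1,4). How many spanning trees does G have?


By Kirchhoff's matrix tree theorem, the number of spanning trees equals
the determinant of any cofactor of the Laplacian matrix L.
G has 7 vertices and 11 edges.
Computing the (6 x 6) cofactor determinant gives 75.

75


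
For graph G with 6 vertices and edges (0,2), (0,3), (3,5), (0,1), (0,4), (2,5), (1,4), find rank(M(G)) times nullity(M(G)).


r(M) = |V| - c = 6 - 1 = 5.
nullity = |E| - r(M) = 7 - 5 = 2.
Product = 5 * 2 = 10.

10


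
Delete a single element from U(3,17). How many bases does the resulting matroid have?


Deleting e from U(3,17) gives U(3,16) since n > r.
Bases of U(3,16) = C(16,3) = 16! / (3! * 13!) = 560.

560


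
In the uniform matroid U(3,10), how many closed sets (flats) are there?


Flats of U(3,10): every subset of size < 3 is a flat, plus E itself.
Count = (10 choose 0) + (10 choose 1) + (10 choose 2) + 1
     = 1 + 10 + 45 + 1
     = 57.

57


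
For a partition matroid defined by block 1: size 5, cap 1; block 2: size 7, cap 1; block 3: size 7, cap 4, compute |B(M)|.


A basis picks exactly ci elements from block i.
Number of bases = product of C(|Si|, ci).
= C(5,1) * C(7,1) * C(7,4)
= 5 * 7 * 35
= 1225.

1225


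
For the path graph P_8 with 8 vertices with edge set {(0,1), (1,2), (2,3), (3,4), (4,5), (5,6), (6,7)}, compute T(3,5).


A path on 8 vertices is a tree with 7 edges.
T(x,y) = x^(7) for any tree.
T(3,5) = 3^7 = 2187.

2187


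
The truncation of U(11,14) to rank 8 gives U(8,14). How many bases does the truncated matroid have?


Truncating U(11,14) to rank 8 gives U(8,14).
Bases of U(8,14) are all 8-element subsets of 14 elements.
Number of bases = C(14,8) = 14! / (8! * 6!) = 3003.

3003


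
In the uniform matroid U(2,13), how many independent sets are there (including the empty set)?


Independent sets of U(2,13) are all subsets of size <= 2.
Count = (13 choose 0) + (13 choose 1) + (13 choose 2)
     = 1 + 13 + 78
     = 92.

92


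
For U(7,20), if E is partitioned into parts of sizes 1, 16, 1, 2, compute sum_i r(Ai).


r(Ai) = min(|Ai|, 7) for each part.
Sum = min(1,7) + min(16,7) + min(1,7) + min(2,7)
    = 1 + 7 + 1 + 2
    = 11.

11


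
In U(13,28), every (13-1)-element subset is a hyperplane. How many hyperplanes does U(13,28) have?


Hyperplanes of U(13,28) are flats of rank 12.
In a uniform matroid, these are exactly the (12)-element subsets.
Count = C(28,12) = 28! / (12! * 16!) = 30421755.

30421755


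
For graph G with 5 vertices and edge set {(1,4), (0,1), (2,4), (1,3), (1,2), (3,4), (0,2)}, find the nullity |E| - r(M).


Cycle rank (nullity) = |E| - r(M) = |E| - (|V| - c).
|E| = 7, |V| = 5, c = 1.
Nullity = 7 - (5 - 1) = 7 - 4 = 3.

3


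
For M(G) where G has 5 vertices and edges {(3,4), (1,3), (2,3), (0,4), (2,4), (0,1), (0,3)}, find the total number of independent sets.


An independent set in a graphic matroid is an acyclic edge subset.
G has 5 vertices and 7 edges.
Enumerate all 2^7 = 128 subsets, checking for acyclicity.
Total independent sets = 82.

82


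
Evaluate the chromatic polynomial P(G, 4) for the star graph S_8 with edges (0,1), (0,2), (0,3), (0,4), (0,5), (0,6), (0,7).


P(tree, k) = k * (k-1)^(7) for any tree on 8 vertices.
P(4) = 4 * 3^7 = 4 * 2187 = 8748.

8748


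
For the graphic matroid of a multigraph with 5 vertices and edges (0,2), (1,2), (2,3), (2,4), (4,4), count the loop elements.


In a graphic matroid, a loop is a self-loop edge (u,u) with rank 0.
Examining all 5 edges for self-loops...
Self-loops found: (4,4)
Number of loops = 1.

1


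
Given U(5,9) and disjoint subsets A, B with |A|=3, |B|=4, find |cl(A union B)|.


|A union B| = 3 + 4 = 7 (disjoint).
In U(5,9), cl(S) = S if |S| < 5, else cl(S) = E.
Since 7 >= 5, cl(A union B) = E.
|cl(A union B)| = 9.

9


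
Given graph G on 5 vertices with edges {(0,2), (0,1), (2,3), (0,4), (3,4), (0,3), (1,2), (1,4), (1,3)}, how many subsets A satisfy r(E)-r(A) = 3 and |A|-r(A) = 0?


R(x,y) = sum over A in 2^E of x^(r(E)-r(A)) * y^(|A|-r(A)).
G has 5 vertices, 9 edges. r(E) = 4.
Enumerate all 2^9 = 512 subsets.
Count subsets with r(E)-r(A)=3 and |A|-r(A)=0: 9.

9


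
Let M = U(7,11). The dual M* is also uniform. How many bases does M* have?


The dual of U(r,n) is U(n-r, n) = U(4,11).
Bases of U(4,11) are all (4)-element subsets.
|B(M*)| = (11 choose 4) = 330.

330


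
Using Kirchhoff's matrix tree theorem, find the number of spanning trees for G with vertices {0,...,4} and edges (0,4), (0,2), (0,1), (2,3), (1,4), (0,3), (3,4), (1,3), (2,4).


By Kirchhoff's matrix tree theorem, the number of spanning trees equals
the determinant of any cofactor of the Laplacian matrix L.
G has 5 vertices and 9 edges.
Computing the (4 x 4) cofactor determinant gives 75.

75


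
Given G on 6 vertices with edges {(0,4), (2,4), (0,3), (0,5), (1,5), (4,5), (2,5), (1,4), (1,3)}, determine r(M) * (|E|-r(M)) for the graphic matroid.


r(M) = |V| - c = 6 - 1 = 5.
nullity = |E| - r(M) = 9 - 5 = 4.
Product = 5 * 4 = 20.

20


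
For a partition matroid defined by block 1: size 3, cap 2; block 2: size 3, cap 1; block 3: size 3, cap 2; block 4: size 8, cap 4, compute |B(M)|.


A basis picks exactly ci elements from block i.
Number of bases = product of C(|Si|, ci).
= C(3,2) * C(3,1) * C(3,2) * C(8,4)
= 3 * 3 * 3 * 70
= 1890.

1890


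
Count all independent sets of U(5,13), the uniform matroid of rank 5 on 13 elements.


Independent sets of U(5,13) are all subsets of size <= 5.
Count = C(13,0) + C(13,1) + C(13,2) + C(13,3) + C(13,4) + C(13,5)
     = 1 + 13 + 78 + 286 + 715 + 1287
     = 2380.

2380


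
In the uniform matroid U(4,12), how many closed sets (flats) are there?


Flats of U(4,12): every subset of size < 4 is a flat, plus E itself.
Count = (12 choose 0) + (12 choose 1) + (12 choose 2) + (12 choose 3) + 1
     = 1 + 12 + 66 + 220 + 1
     = 300.

300


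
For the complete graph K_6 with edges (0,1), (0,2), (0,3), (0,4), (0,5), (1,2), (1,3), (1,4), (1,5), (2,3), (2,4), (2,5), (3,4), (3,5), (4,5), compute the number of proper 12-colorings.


P(K_6, k) = k(k-1)(k-2)...(k-5).
P(12) = (12) * (11) * (10) * (9) * (8) * (7) = 665280.

665280


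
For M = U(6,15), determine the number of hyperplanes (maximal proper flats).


Hyperplanes of U(6,15) are flats of rank 5.
In a uniform matroid, these are exactly the (5)-element subsets.
Count = C(15,5) = 15! / (5! * 10!) = 3003.

3003


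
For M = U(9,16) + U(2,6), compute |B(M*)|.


(M1+M2)* = M1* + M2*.
M1* = U(7,16), bases: C(16,7) = 11440.
M2* = U(4,6), bases: C(6,4) = 15.
|B(M*)| = 11440 * 15 = 171600.

171600


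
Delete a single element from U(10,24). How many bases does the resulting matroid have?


Deleting e from U(10,24) gives U(10,23) since n > r.
Bases of U(10,23) = (23 choose 10) = 1144066.

1144066


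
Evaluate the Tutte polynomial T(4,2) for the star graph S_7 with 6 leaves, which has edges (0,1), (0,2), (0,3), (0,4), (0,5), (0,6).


A star on 7 vertices is a tree with 6 edges.
T(x,y) = x^(6) for any tree.
T(4,2) = 4^6 = 4096.

4096


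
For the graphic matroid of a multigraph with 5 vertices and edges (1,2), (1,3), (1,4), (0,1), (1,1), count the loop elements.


In a graphic matroid, a loop is a self-loop edge (u,u) with rank 0.
Examining all 5 edges for self-loops...
Self-loops found: (1,1)
Number of loops = 1.

1


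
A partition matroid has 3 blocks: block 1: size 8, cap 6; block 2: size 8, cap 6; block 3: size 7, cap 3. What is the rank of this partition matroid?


Rank of a partition matroid = sum of min(|Si|, ci) for each block.
= min(8,6) + min(8,6) + min(7,3)
= 6 + 6 + 3
= 15.

15


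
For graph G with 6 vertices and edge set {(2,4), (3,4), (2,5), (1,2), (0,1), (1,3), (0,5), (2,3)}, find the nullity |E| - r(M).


Cycle rank (nullity) = |E| - r(M) = |E| - (|V| - c).
|E| = 8, |V| = 6, c = 1.
Nullity = 8 - (6 - 1) = 8 - 5 = 3.

3


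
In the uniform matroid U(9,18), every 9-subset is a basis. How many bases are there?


Bases of U(9,18) are all 9-element subsets of the 18-element ground set.
Number of bases = C(18,9).
C(18,9) = 18! / (9! * 9!) = 48620.

48620


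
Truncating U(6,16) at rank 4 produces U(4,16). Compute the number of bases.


Truncating U(6,16) to rank 4 gives U(4,16).
Bases of U(4,16) are all 4-element subsets of 16 elements.
Number of bases = C(16,4) = 16! / (4! * 12!) = 1820.

1820


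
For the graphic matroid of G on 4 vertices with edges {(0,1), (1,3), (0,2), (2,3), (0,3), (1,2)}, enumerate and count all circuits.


A circuit in a graphic matroid = edge set of a simple cycle.
G has 4 vertices and 6 edges.
Enumerating all minimal edge subsets forming cycles...
Total circuits found: 7.

7


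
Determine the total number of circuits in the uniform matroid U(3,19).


In U(3,19), circuits are the (4)-element subsets.
Any set of 4 elements is dependent, and removing any one element gives
an independent set of size 3, so it is a minimal dependent set.
Number of circuits = C(19,4) = (19 * 18 * 17 * 16) / (1 * 2 * 3 * 4) = 3876.

3876


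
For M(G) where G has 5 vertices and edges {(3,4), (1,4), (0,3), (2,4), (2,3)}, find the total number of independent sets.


An independent set in a graphic matroid is an acyclic edge subset.
G has 5 vertices and 5 edges.
Enumerate all 2^5 = 32 subsets, checking for acyclicity.
Total independent sets = 28.

28


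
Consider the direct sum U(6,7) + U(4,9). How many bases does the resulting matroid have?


Bases of a direct sum M1 + M2: |B| = |B(M1)| * |B(M2)|.
|B(U(6,7))| = C(7,6) = 7.
|B(U(4,9))| = C(9,4) = 126.
Total bases = 7 * 126 = 882.

882


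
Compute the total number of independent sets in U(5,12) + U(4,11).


For a direct sum, |I(M1+M2)| = |I(M1)| * |I(M2)|.
|I(U(5,12))| = sum C(12,k) for k=0..5 = 1586.
|I(U(4,11))| = sum C(11,k) for k=0..4 = 562.
Total = 1586 * 562 = 891332.

891332


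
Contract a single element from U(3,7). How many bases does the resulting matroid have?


Contracting e from U(3,7) gives U(2,6).
Bases of U(2,6) = C(6,2) = (6 * 5) / (1 * 2) = 15.

15


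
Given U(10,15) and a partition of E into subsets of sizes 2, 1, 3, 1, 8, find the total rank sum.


r(Ai) = min(|Ai|, 10) for each part.
Sum = min(2,10) + min(1,10) + min(3,10) + min(1,10) + min(8,10)
    = 2 + 1 + 3 + 1 + 8
    = 15.

15


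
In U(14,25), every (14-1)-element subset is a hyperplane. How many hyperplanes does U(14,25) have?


Hyperplanes of U(14,25) are flats of rank 13.
In a uniform matroid, these are exactly the (13)-element subsets.
Count = C(25,13) = 5200300.

5200300


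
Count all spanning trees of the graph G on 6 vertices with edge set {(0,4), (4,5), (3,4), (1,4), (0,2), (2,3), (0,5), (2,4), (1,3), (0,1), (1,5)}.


By Kirchhoff's matrix tree theorem, the number of spanning trees equals
the determinant of any cofactor of the Laplacian matrix L.
G has 6 vertices and 11 edges.
Computing the (5 x 5) cofactor determinant gives 209.

209


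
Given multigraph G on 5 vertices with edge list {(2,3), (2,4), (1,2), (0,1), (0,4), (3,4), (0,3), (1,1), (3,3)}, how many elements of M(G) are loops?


In a graphic matroid, a loop is a self-loop edge (u,u) with rank 0.
Examining all 9 edges for self-loops...
Self-loops found: (1,1), (3,3)
Number of loops = 2.

2


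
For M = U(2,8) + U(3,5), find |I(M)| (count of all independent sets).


For a direct sum, |I(M1+M2)| = |I(M1)| * |I(M2)|.
|I(U(2,8))| = sum C(8,k) for k=0..2 = 37.
|I(U(3,5))| = sum C(5,k) for k=0..3 = 26.
Total = 37 * 26 = 962.

962


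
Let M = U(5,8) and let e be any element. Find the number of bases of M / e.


Contracting e from U(5,8) gives U(4,7).
Bases of U(4,7) = (7 choose 4) = 35.

35


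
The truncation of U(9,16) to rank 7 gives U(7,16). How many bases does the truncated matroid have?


Truncating U(9,16) to rank 7 gives U(7,16).
Bases of U(7,16) are all 7-element subsets of 16 elements.
Number of bases = (16 choose 7) = 11440.

11440


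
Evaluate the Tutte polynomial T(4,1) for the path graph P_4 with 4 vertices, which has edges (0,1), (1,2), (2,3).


A path on 4 vertices is a tree with 3 edges.
T(x,y) = x^(3) for any tree.
T(4,1) = 4^3 = 64.

64


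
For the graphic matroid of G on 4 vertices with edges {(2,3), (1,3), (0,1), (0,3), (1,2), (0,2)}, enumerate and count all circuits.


A circuit in a graphic matroid = edge set of a simple cycle.
G has 4 vertices and 6 edges.
Enumerating all minimal edge subsets forming cycles...
Total circuits found: 7.

7


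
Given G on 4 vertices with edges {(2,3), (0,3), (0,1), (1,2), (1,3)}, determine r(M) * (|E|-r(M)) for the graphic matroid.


r(M) = |V| - c = 4 - 1 = 3.
nullity = |E| - r(M) = 5 - 3 = 2.
Product = 3 * 2 = 6.

6


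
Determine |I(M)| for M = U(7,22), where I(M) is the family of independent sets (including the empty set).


Independent sets of U(7,22) are all subsets of size <= 7.
Count = C(22,0) + C(22,1) + C(22,2) + C(22,3) + C(22,4) + C(22,5) + C(22,6) + C(22,7)
     = 1 + 22 + 231 + 1540 + 7315 + 26334 + 74613 + 170544
     = 280600.

280600


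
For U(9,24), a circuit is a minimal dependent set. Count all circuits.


In U(9,24), circuits are the (10)-element subsets.
Any set of 10 elements is dependent, and removing any one element gives
an independent set of size 9, so it is a minimal dependent set.
Number of circuits = (24 choose 10) = 1961256.

1961256


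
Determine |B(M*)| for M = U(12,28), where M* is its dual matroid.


The dual of U(r,n) is U(n-r, n) = U(16,28).
Bases of U(16,28) are all (16)-element subsets.
|B(M*)| = C(28,16) = 30421755.

30421755


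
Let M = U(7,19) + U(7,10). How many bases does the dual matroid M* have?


(M1+M2)* = M1* + M2*.
M1* = U(12,19), bases: C(19,12) = 50388.
M2* = U(3,10), bases: C(10,3) = 120.
|B(M*)| = 50388 * 120 = 6046560.

6046560


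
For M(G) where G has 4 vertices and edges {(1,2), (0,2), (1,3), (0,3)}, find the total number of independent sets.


An independent set in a graphic matroid is an acyclic edge subset.
G has 4 vertices and 4 edges.
Enumerate all 2^4 = 16 subsets, checking for acyclicity.
Total independent sets = 15.

15


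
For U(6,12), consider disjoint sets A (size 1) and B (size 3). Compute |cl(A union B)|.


|A union B| = 1 + 3 = 4 (disjoint).
In U(6,12), cl(S) = S if |S| < 6, else cl(S) = E.
Since 4 < 6, cl(A union B) = A union B.
|cl(A union B)| = 4.

4


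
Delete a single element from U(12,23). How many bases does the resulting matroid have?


Deleting e from U(12,23) gives U(12,22) since n > r.
Bases of U(12,22) = (22 choose 12) = 646646.

646646


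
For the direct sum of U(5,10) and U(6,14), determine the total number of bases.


Bases of a direct sum M1 + M2: |B| = |B(M1)| * |B(M2)|.
|B(U(5,10))| = C(10,5) = 252.
|B(U(6,14))| = C(14,6) = 3003.
Total bases = 252 * 3003 = 756756.

756756


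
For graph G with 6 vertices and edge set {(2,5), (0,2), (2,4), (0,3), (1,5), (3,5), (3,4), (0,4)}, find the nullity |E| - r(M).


Cycle rank (nullity) = |E| - r(M) = |E| - (|V| - c).
|E| = 8, |V| = 6, c = 1.
Nullity = 8 - (6 - 1) = 8 - 5 = 3.

3


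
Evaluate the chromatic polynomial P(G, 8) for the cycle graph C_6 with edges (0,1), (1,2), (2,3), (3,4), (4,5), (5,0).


P(C_6, k) = (k-1)^6 + (-1)^6*(k-1).
P(8) = (7)^6 + 7
= 117649 + 7 = 117656.

117656


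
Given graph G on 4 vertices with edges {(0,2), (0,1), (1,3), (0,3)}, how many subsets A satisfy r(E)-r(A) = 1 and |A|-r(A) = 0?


R(x,y) = sum over A in 2^E of x^(r(E)-r(A)) * y^(|A|-r(A)).
G has 4 vertices, 4 edges. r(E) = 3.
Enumerate all 2^4 = 16 subsets.
Count subsets with r(E)-r(A)=1 and |A|-r(A)=0: 6.

6


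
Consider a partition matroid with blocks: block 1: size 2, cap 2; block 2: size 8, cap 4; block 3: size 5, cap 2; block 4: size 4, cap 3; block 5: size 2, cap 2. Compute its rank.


Rank of a partition matroid = sum of min(|Si|, ci) for each block.
= min(2,2) + min(8,4) + min(5,2) + min(4,3) + min(2,2)
= 2 + 4 + 2 + 3 + 2
= 13.

13


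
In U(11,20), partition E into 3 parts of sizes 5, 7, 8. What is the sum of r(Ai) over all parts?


r(Ai) = min(|Ai|, 11) for each part.
Sum = min(5,11) + min(7,11) + min(8,11)
    = 5 + 7 + 8
    = 20.

20


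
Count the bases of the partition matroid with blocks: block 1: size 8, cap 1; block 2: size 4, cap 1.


A basis picks exactly ci elements from block i.
Number of bases = product of C(|Si|, ci).
= C(8,1) * C(4,1)
= 8 * 4
= 32.

32


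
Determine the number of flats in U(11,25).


Flats of U(11,25): every subset of size < 11 is a flat, plus E itself.
Count = (25 choose 0) + (25 choose 1) + (25 choose 2) + (25 choose 3) + (25 choose 4) + (25 choose 5) + (25 choose 6) + (25 choose 7) + (25 choose 8) + (25 choose 9) + (25 choose 10) + 1
     = 1 + 25 + 300 + 2300 + 12650 + 53130 + 177100 + 480700 + 1081575 + 2042975 + 3268760 + 1
     = 7119517.

7119517


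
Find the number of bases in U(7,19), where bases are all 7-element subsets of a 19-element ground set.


Bases of U(7,19) are all 7-element subsets of the 19-element ground set.
Number of bases = C(19,7).
(19 choose 7) = 50388.

50388


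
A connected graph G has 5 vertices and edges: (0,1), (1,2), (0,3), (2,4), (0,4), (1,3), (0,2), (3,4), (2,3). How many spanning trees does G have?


By Kirchhoff's matrix tree theorem, the number of spanning trees equals
the determinant of any cofactor of the Laplacian matrix L.
G has 5 vertices and 9 edges.
Computing the (4 x 4) cofactor determinant gives 75.

75


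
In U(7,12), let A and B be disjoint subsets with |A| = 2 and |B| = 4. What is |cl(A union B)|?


|A union B| = 2 + 4 = 6 (disjoint).
In U(7,12), cl(S) = S if |S| < 7, else cl(S) = E.
Since 6 < 7, cl(A union B) = A union B.
|cl(A union B)| = 6.

6


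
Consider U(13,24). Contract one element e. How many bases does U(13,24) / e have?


Contracting e from U(13,24) gives U(12,23).
Bases of U(12,23) = C(23,12) = 23! / (12! * 11!) = 1352078.

1352078


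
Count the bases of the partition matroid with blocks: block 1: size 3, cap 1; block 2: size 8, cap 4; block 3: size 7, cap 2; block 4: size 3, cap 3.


A basis picks exactly ci elements from block i.
Number of bases = product of C(|Si|, ci).
= C(3,1) * C(8,4) * C(7,2) * C(3,3)
= 3 * 70 * 21 * 1
= 4410.

4410


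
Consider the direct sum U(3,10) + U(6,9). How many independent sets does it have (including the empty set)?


For a direct sum, |I(M1+M2)| = |I(M1)| * |I(M2)|.
|I(U(3,10))| = sum C(10,k) for k=0..3 = 176.
|I(U(6,9))| = sum C(9,k) for k=0..6 = 466.
Total = 176 * 466 = 82016.

82016


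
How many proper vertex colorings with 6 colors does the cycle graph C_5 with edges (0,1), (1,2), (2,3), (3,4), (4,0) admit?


P(C_5, k) = (k-1)^5 + (-1)^5*(k-1).
P(6) = (5)^5 - 5
= 3125 - 5 = 3120.

3120


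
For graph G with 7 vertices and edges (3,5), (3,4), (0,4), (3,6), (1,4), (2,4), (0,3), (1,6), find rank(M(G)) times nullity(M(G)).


r(M) = |V| - c = 7 - 1 = 6.
nullity = |E| - r(M) = 8 - 6 = 2.
Product = 6 * 2 = 12.

12


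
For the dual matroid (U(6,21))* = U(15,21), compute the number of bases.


The dual of U(r,n) is U(n-r, n) = U(15,21).
Bases of U(15,21) are all (15)-element subsets.
|B(M*)| = C(21,15) = 54264.

54264


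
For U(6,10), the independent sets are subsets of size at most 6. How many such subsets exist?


Independent sets of U(6,10) are all subsets of size <= 6.
Count = C(10,0) + C(10,1) + C(10,2) + C(10,3) + C(10,4) + C(10,5) + C(10,6)
     = 1 + 10 + 45 + 120 + 210 + 252 + 210
     = 848.

848


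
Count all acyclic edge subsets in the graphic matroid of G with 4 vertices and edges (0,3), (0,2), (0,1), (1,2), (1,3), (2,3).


An independent set in a graphic matroid is an acyclic edge subset.
G has 4 vertices and 6 edges.
Enumerate all 2^6 = 64 subsets, checking for acyclicity.
Total independent sets = 38.

38


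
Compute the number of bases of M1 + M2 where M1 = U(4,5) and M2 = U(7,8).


Bases of a direct sum M1 + M2: |B| = |B(M1)| * |B(M2)|.
|B(U(4,5))| = C(5,4) = 5.
|B(U(7,8))| = C(8,7) = 8.
Total bases = 5 * 8 = 40.

40


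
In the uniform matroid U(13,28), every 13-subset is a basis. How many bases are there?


Bases of U(13,28) are all 13-element subsets of the 28-element ground set.
Number of bases = C(28,13).
(28 choose 13) = 37442160.

37442160


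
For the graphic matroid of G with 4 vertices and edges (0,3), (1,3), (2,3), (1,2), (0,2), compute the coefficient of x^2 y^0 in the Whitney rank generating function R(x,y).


R(x,y) = sum over A in 2^E of x^(r(E)-r(A)) * y^(|A|-r(A)).
G has 4 vertices, 5 edges. r(E) = 3.
Enumerate all 2^5 = 32 subsets.
Count subsets with r(E)-r(A)=2 and |A|-r(A)=0: 5.

5


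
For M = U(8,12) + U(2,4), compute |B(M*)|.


(M1+M2)* = M1* + M2*.
M1* = U(4,12), bases: C(12,4) = 495.
M2* = U(2,4), bases: C(4,2) = 6.
|B(M*)| = 495 * 6 = 2970.

2970


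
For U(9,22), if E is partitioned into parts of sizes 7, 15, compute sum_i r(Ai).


r(Ai) = min(|Ai|, 9) for each part.
Sum = min(7,9) + min(15,9)
    = 7 + 9
    = 16.

16


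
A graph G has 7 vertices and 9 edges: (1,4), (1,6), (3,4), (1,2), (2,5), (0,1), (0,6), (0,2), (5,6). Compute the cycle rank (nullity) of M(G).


Cycle rank (nullity) = |E| - r(M) = |E| - (|V| - c).
|E| = 9, |V| = 7, c = 1.
Nullity = 9 - (7 - 1) = 9 - 6 = 3.

3


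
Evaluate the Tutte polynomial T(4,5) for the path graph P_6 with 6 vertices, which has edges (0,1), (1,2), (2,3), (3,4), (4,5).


A path on 6 vertices is a tree with 5 edges.
T(x,y) = x^(5) for any tree.
T(4,5) = 4^5 = 1024.

1024


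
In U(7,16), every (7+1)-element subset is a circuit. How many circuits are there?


In U(7,16), circuits are the (8)-element subsets.
Any set of 8 elements is dependent, and removing any one element gives
an independent set of size 7, so it is a minimal dependent set.
Number of circuits = C(16,8) = 16! / (8! * 8!) = 12870.

12870


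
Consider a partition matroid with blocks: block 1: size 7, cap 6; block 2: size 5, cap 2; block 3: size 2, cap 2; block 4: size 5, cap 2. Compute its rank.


Rank of a partition matroid = sum of min(|Si|, ci) for each block.
= min(7,6) + min(5,2) + min(2,2) + min(5,2)
= 6 + 2 + 2 + 2
= 12.

12


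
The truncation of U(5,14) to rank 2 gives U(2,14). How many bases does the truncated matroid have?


Truncating U(5,14) to rank 2 gives U(2,14).
Bases of U(2,14) are all 2-element subsets of 14 elements.
Number of bases = C(14,2) = (14 * 13) / (1 * 2) = 91.

91


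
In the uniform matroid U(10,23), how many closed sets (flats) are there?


Flats of U(10,23): every subset of size < 10 is a flat, plus E itself.
Count = C(23,0) + C(23,1) + C(23,2) + C(23,3) + C(23,4) + C(23,5) + C(23,6) + C(23,7) + C(23,8) + C(23,9) + 1
     = 1 + 23 + 253 + 1771 + 8855 + 33649 + 100947 + 245157 + 490314 + 817190 + 1
     = 1698161.

1698161


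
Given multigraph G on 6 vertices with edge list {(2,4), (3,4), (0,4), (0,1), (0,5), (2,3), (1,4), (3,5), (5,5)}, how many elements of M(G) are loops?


In a graphic matroid, a loop is a self-loop edge (u,u) with rank 0.
Examining all 9 edges for self-loops...
Self-loops found: (5,5)
Number of loops = 1.

1


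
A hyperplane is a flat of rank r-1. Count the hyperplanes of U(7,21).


Hyperplanes of U(7,21) are flats of rank 6.
In a uniform matroid, these are exactly the (6)-element subsets.
Count = (21 choose 6) = 54264.

54264


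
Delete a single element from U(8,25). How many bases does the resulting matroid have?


Deleting e from U(8,25) gives U(8,24) since n > r.
Bases of U(8,24) = (24 choose 8) = 735471.

735471


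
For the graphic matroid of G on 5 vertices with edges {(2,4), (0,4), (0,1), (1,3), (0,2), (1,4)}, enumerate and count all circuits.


A circuit in a graphic matroid = edge set of a simple cycle.
G has 5 vertices and 6 edges.
Enumerating all minimal edge subsets forming cycles...
Total circuits found: 3.

3


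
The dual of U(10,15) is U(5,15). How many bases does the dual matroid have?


The dual of U(r,n) is U(n-r, n) = U(5,15).
Bases of U(5,15) are all (5)-element subsets.
|B(M*)| = C(15,5) = 15! / (5! * 10!) = 3003.

3003


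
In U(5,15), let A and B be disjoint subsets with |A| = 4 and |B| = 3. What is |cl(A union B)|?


|A union B| = 4 + 3 = 7 (disjoint).
In U(5,15), cl(S) = S if |S| < 5, else cl(S) = E.
Since 7 >= 5, cl(A union B) = E.
|cl(A union B)| = 15.

15


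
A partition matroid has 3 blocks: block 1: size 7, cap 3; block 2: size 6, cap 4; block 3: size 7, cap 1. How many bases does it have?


A basis picks exactly ci elements from block i.
Number of bases = product of C(|Si|, ci).
= C(7,3) * C(6,4) * C(7,1)
= 35 * 15 * 7
= 3675.

3675


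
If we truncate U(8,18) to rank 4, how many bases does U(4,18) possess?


Truncating U(8,18) to rank 4 gives U(4,18).
Bases of U(4,18) are all 4-element subsets of 18 elements.
Number of bases = (18 choose 4) = 3060.

3060


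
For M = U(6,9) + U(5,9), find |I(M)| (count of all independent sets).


For a direct sum, |I(M1+M2)| = |I(M1)| * |I(M2)|.
|I(U(6,9))| = sum C(9,k) for k=0..6 = 466.
|I(U(5,9))| = sum C(9,k) for k=0..5 = 382.
Total = 466 * 382 = 178012.

178012


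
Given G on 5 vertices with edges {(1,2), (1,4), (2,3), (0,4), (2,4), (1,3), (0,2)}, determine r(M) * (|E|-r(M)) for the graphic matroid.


r(M) = |V| - c = 5 - 1 = 4.
nullity = |E| - r(M) = 7 - 4 = 3.
Product = 4 * 3 = 12.

12


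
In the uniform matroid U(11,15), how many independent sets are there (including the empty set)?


Independent sets of U(11,15) are all subsets of size <= 11.
Count = (15 choose 0) + (15 choose 1) + (15 choose 2) + (15 choose 3) + (15 choose 4) + (15 choose 5) + (15 choose 6) + (15 choose 7) + (15 choose 8) + (15 choose 9) + (15 choose 10) + (15 choose 11)
     = 1 + 15 + 105 + 455 + 1365 + 3003 + 5005 + 6435 + 6435 + 5005 + 3003 + 1365
     = 32192.

32192


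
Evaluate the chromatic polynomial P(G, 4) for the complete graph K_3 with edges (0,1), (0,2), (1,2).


P(K_3, k) = k(k-1)(k-2)...(k-2).
P(4) = (4) * (3) * (2) = 24.

24


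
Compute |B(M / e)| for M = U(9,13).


Contracting e from U(9,13) gives U(8,12).
Bases of U(8,12) = C(12,8) = 12! / (8! * 4!) = 495.

495


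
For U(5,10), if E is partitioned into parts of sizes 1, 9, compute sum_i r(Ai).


r(Ai) = min(|Ai|, 5) for each part.
Sum = min(1,5) + min(9,5)
    = 1 + 5
    = 6.

6


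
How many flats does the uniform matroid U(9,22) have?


Flats of U(9,22): every subset of size < 9 is a flat, plus E itself.
Count = (22 choose 0) + (22 choose 1) + (22 choose 2) + (22 choose 3) + (22 choose 4) + (22 choose 5) + (22 choose 6) + (22 choose 7) + (22 choose 8) + 1
     = 1 + 22 + 231 + 1540 + 7315 + 26334 + 74613 + 170544 + 319770 + 1
     = 600371.

600371


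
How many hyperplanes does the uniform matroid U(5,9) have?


Hyperplanes of U(5,9) are flats of rank 4.
In a uniform matroid, these are exactly the (4)-element subsets.
Count = (9 choose 4) = 126.

126


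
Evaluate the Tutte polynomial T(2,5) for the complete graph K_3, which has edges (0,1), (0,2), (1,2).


T(K_3; x,y) = x^2 + x + y.
T(2,5) = 4 + 2 + 5 = 11.

11


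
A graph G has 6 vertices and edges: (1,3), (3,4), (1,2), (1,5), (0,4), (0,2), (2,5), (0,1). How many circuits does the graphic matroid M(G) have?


A circuit in a graphic matroid = edge set of a simple cycle.
G has 6 vertices and 8 edges.
Enumerating all minimal edge subsets forming cycles...
Total circuits found: 6.

6


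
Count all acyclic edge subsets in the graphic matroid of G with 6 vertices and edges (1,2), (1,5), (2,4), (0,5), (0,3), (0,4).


An independent set in a graphic matroid is an acyclic edge subset.
G has 6 vertices and 6 edges.
Enumerate all 2^6 = 64 subsets, checking for acyclicity.
Total independent sets = 62.

62
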